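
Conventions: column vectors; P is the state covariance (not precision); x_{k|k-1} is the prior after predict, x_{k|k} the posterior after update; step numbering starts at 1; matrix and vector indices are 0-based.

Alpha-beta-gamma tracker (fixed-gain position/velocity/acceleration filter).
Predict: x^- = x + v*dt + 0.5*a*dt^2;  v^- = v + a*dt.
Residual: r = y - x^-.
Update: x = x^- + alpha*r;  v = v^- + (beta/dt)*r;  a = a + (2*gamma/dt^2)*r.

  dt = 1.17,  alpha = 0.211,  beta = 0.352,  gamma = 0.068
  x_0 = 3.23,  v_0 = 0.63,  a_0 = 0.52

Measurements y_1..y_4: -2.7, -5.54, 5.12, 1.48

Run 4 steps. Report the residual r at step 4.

step 1: x_pred=4.3230  r=-7.0230  x^+=2.8412  v^+=-0.8745  a^+=-0.1777
step 2: x_pred=1.6963  r=-7.2363  x^+=0.1695  v^+=-3.2595  a^+=-0.8967
step 3: x_pred=-4.2579  r=9.3779  x^+=-2.2792  v^+=-1.4872  a^+=0.0350
step 4: x_pred=-3.9953  r=5.4753  x^+=-2.8400  v^+=0.2010  a^+=0.5790

resid = 5.4753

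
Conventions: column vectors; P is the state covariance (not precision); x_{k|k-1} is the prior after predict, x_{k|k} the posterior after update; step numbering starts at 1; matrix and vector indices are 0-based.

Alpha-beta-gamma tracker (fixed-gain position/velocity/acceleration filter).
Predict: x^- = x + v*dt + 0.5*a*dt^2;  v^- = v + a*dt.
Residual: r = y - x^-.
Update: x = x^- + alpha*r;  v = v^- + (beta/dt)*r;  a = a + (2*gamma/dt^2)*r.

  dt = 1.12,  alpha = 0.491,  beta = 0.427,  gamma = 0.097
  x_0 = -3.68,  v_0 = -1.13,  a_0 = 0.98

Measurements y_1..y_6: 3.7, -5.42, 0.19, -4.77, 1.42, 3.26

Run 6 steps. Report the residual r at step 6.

step 1: x_pred=-4.3309  r=8.0309  x^+=-0.3878  v^+=3.0294  a^+=2.2220
step 2: x_pred=4.3988  r=-9.8188  x^+=-0.4222  v^+=1.7746  a^+=0.7035
step 3: x_pred=2.0066  r=-1.8166  x^+=1.1147  v^+=1.8700  a^+=0.4225
step 4: x_pred=3.4740  r=-8.2440  x^+=-0.5738  v^+=-0.7998  a^+=-0.8524
step 5: x_pred=-2.0042  r=3.4242  x^+=-0.3229  v^+=-0.4491  a^+=-0.3229
step 6: x_pred=-1.0284  r=4.2884  x^+=1.0772  v^+=0.8243  a^+=0.3404

resid = 4.2884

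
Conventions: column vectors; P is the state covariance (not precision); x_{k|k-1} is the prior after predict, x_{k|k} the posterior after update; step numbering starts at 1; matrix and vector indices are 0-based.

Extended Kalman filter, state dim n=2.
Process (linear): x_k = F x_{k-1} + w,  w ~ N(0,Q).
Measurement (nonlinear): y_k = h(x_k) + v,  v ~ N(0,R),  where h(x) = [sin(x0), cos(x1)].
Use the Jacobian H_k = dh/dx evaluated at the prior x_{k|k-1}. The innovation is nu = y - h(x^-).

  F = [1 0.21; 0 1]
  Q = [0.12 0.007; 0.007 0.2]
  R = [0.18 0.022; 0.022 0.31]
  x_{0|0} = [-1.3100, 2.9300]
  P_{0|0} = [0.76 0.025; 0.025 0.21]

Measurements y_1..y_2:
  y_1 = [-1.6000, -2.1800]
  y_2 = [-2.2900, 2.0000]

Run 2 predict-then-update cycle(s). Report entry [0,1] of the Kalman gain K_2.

K[0,1] = -0.0465

step 1: x^-=[-0.6947, 2.9300]  P^-=[0.8998 0.0761; 0.0761 0.4100]  H_jac=[0.7682 0.0000; 0.0000 -0.2100]  S=[0.7110 0.0097; 0.0097 0.3281]  K=[0.9732 -0.0776; 0.0858 -0.2650]  nu=[-0.9598, -1.2023]  x^+=[-1.5356, 3.1662]  P^+=[0.2258 0.0125; 0.0125 0.3822]
step 2: x^-=[-0.8707, 3.1662]  P^-=[0.3679 0.0998; 0.0998 0.5822]  H_jac=[0.6443 0.0000; 0.0000 0.0246]  S=[0.3327 0.0236; 0.0236 0.3104]  K=[0.7157 -0.0465; 0.1910 0.0317]  nu=[-1.5252, 2.9997]  x^+=[-2.1017, 2.9699]  P^+=[0.1984 0.0544; 0.0544 0.5694]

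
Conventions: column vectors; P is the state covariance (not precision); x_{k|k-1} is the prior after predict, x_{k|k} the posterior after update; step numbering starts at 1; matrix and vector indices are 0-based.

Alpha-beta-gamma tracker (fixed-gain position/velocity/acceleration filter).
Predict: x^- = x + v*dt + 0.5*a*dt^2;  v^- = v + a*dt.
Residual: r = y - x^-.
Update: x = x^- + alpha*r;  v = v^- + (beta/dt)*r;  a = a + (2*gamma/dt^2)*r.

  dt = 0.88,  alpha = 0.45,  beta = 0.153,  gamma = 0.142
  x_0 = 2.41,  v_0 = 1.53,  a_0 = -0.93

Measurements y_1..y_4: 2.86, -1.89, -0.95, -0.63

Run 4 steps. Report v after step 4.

v_post = -5.5076

step 1: x_pred=3.3963  r=-0.5363  x^+=3.1550  v^+=0.6184  a^+=-1.1267
step 2: x_pred=3.2629  r=-5.1529  x^+=0.9441  v^+=-1.2690  a^+=-3.0164
step 3: x_pred=-1.3406  r=0.3906  x^+=-1.1648  v^+=-3.8556  a^+=-2.8732
step 4: x_pred=-5.6702  r=5.0402  x^+=-3.4021  v^+=-5.5076  a^+=-1.0247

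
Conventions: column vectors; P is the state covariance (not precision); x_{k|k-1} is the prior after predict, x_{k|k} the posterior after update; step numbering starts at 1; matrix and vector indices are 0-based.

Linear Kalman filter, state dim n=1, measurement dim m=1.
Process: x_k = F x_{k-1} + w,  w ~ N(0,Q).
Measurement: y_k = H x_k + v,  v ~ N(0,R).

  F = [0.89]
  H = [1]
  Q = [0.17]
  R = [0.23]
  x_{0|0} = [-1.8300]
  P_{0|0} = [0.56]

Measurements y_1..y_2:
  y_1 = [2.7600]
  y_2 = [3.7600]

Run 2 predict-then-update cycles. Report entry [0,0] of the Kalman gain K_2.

K[0,0] = 0.5681

step 1: x^-=[-1.6287]  P^-=[0.6136]  S=[0.8436]  K=[0.7274]  nu=[4.3887]  x^+=[1.5634]  P^+=[0.1673]
step 2: x^-=[1.3914]  P^-=[0.3025]  S=[0.5325]  K=[0.5681]  nu=[2.3686]  x^+=[2.7370]  P^+=[0.1307]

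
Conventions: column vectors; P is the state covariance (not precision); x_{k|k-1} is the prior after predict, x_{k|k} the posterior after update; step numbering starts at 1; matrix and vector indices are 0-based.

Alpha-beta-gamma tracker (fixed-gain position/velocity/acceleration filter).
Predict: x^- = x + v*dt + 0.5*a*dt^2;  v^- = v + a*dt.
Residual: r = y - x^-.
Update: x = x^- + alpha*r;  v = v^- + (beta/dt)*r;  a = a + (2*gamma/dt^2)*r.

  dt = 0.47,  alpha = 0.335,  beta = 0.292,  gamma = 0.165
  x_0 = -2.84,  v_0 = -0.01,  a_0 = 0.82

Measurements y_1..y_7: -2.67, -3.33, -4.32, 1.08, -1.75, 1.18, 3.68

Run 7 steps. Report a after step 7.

a_post = 5.5749

step 1: x_pred=-2.7541  r=0.0841  x^+=-2.7259  v^+=0.4277  a^+=0.9457
step 2: x_pred=-2.4205  r=-0.9095  x^+=-2.7252  v^+=0.3071  a^+=-0.4130
step 3: x_pred=-2.6265  r=-1.6935  x^+=-3.1938  v^+=-0.9392  a^+=-2.9430
step 4: x_pred=-3.9603  r=5.0403  x^+=-2.2718  v^+=0.8090  a^+=4.5866
step 5: x_pred=-1.3849  r=-0.3651  x^+=-1.5072  v^+=2.7379  a^+=4.0413
step 6: x_pred=0.2259  r=0.9541  x^+=0.5456  v^+=5.2301  a^+=5.4665
step 7: x_pred=3.6075  r=0.0725  x^+=3.6318  v^+=7.8444  a^+=5.5749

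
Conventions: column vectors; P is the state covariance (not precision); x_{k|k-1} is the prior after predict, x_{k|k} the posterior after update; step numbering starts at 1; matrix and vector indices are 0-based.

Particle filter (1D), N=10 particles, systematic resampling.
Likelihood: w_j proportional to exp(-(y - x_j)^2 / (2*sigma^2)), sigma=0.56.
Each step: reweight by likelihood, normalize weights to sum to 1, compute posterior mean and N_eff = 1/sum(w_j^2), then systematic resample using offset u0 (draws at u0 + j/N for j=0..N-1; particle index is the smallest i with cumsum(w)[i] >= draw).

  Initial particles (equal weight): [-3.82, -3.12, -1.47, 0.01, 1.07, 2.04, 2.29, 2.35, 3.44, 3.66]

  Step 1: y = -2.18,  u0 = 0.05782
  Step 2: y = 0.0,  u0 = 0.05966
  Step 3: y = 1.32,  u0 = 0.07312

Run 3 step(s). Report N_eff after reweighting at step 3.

N_eff = 10.0000

step 1: w=[0.0194, 0.3461, 0.6338, 0.0007, 0.0000, 0.0000, 0.0000, 0.0000, 0.0000, 0.0000]  mean=-2.0857  Neff=1.9162  idx=[1, 1, 1, 1, 2, 2, 2, 2, 2, 2]
step 2: w=[0.0000, 0.0000, 0.0000, 0.0000, 0.1667, 0.1667, 0.1667, 0.1667, 0.1667, 0.1667]  mean=-1.4700  Neff=6.0000  idx=[4, 4, 5, 6, 6, 7, 7, 8, 9, 9]
step 3: w=[0.1000, 0.1000, 0.1000, 0.1000, 0.1000, 0.1000, 0.1000, 0.1000, 0.1000, 0.1000]  mean=-1.4700  Neff=10.0000  idx=[0, 1, 2, 3, 4, 5, 6, 7, 8, 9]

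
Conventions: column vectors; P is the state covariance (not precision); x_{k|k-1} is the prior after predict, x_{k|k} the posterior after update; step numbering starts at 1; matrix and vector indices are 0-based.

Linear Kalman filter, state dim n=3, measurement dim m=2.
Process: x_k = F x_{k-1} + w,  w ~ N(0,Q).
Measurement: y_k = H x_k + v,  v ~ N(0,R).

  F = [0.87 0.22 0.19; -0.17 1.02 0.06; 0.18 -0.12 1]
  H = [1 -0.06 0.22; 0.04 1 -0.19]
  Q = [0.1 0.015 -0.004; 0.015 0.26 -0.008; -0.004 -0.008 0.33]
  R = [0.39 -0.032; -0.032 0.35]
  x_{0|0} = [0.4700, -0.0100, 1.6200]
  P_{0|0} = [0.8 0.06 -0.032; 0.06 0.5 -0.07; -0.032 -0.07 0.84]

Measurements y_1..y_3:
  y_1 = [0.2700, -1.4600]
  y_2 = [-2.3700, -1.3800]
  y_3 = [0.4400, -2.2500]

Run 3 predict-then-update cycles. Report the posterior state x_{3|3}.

x_post = [-0.6500, -1.4986, 1.1971]

step 1: x^-=[0.7145, 0.0071, 1.7058]  P^-=[0.7666 0.0543 0.2211; 0.0543 0.7776 -0.0968; 0.2211 -0.0968 1.2058]  S=[1.3110 -0.1067; -0.1067 1.2102]  K=[0.6267 0.0908; 0.0436 0.6634; 0.3566 -0.2306]  nu=[-0.8194, -1.1716]  x^+=[0.0947, -0.8058, 1.6838]  P^+=[0.2538 -0.0096 -0.0586; -0.0096 0.2487 0.0921; -0.0586 0.0921 0.9572]
step 2: x^-=[0.2250, -0.7370, 1.7975]  P^-=[0.3234 0.0539 0.1768; 0.0539 0.5453 0.1119; 0.1768 0.1119 1.2562]  S=[0.8445 -0.0566; -0.0566 0.9003]  K=[0.4294 0.0640; 0.0939 0.5904; 0.5220 -0.1002]  nu=[-3.0347, -0.3104]  x^+=[-1.0981, -1.2052, 0.2446]  P^+=[0.1671 0.0006 -0.0072; 0.0006 0.2303 0.1406; -0.0072 0.1406 1.0111]
step 3: x^-=[-1.1740, -1.0279, 0.1915]  P^-=[0.2837 0.0830 0.2294; 0.0830 0.5253 0.1631; 0.2294 0.1631 1.3135]  S=[0.8258 -0.0281; -0.0281 0.8643]  K=[0.4010 0.0718; 0.1255 0.5798; 0.6134 -0.0695]  nu=[1.5102, -1.1387]  x^+=[-0.6500, -1.4986, 1.1971]  P^+=[0.1480 0.0122 0.0310; 0.0122 0.2258 0.1441; 0.0310 0.1441 0.9962]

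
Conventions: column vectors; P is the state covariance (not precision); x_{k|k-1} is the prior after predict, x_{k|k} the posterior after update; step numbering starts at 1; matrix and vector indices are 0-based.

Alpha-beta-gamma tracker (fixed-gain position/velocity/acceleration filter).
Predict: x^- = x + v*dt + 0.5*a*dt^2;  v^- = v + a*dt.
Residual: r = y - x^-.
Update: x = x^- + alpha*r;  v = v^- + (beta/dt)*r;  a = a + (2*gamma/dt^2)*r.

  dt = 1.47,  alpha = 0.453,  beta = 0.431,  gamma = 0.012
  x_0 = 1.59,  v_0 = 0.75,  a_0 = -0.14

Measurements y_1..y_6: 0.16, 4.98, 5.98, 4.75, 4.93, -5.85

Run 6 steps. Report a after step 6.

step 1: x_pred=2.5412  r=-2.3812  x^+=1.4625  v^+=-0.1540  a^+=-0.1664
step 2: x_pred=1.0564  r=3.9236  x^+=2.8338  v^+=0.7518  a^+=-0.1229
step 3: x_pred=3.8061  r=2.1739  x^+=4.7909  v^+=1.2085  a^+=-0.0987
step 4: x_pred=6.4607  r=-1.7107  x^+=5.6858  v^+=0.5618  a^+=-0.1177
step 5: x_pred=6.3844  r=-1.4544  x^+=5.7256  v^+=-0.0377  a^+=-0.1339
step 6: x_pred=5.5255  r=-11.3755  x^+=0.3724  v^+=-3.5698  a^+=-0.2602

a_post = -0.2602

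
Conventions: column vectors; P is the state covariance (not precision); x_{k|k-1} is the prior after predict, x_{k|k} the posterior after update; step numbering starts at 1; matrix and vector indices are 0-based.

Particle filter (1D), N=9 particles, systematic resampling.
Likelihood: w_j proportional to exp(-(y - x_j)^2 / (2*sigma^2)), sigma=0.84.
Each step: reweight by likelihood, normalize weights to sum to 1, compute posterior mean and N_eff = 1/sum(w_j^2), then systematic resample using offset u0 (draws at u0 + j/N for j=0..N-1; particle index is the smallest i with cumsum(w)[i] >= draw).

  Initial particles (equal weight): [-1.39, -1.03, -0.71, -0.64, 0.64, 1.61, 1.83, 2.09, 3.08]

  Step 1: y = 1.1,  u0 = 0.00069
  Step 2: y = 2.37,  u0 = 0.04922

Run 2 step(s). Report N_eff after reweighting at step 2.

step 1: w=[0.0039, 0.0125, 0.0306, 0.0365, 0.2684, 0.2593, 0.2137, 0.1557, 0.0194]  mean=1.3022  Neff=4.7164  idx=[0, 4, 4, 4, 5, 5, 6, 6, 7]
step 2: w=[0.0000, 0.0281, 0.0281, 0.0281, 0.1559, 0.1559, 0.1909, 0.1909, 0.2220]  mean=1.7186  Neff=5.7757  idx=[2, 4, 5, 5, 6, 7, 7, 8, 8]

N_eff = 5.7757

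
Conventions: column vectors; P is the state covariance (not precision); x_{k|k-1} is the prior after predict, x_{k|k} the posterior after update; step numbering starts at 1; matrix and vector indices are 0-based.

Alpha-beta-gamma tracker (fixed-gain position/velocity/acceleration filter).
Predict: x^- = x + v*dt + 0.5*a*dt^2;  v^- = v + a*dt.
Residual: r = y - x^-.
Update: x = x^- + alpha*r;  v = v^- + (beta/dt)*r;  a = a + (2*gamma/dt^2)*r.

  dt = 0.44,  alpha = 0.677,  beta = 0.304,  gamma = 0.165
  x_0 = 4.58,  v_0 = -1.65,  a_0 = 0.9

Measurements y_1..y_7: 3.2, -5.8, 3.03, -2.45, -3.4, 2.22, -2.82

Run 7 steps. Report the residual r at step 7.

step 1: x_pred=3.9411  r=-0.7411  x^+=3.4394  v^+=-1.7660  a^+=-0.3633
step 2: x_pred=2.6272  r=-8.4272  x^+=-3.0780  v^+=-7.7483  a^+=-14.7277
step 3: x_pred=-7.9129  r=10.9429  x^+=-0.5046  v^+=-6.6679  a^+=3.9250
step 4: x_pred=-3.0585  r=0.6085  x^+=-2.6466  v^+=-4.5205  a^+=4.9622
step 5: x_pred=-4.1552  r=0.7552  x^+=-3.6439  v^+=-1.8153  a^+=6.2495
step 6: x_pred=-3.8377  r=6.0577  x^+=0.2634  v^+=5.1198  a^+=16.5752
step 7: x_pred=4.1205  r=-6.9405  x^+=-0.5782  v^+=7.6176  a^+=4.7448

resid = -6.9405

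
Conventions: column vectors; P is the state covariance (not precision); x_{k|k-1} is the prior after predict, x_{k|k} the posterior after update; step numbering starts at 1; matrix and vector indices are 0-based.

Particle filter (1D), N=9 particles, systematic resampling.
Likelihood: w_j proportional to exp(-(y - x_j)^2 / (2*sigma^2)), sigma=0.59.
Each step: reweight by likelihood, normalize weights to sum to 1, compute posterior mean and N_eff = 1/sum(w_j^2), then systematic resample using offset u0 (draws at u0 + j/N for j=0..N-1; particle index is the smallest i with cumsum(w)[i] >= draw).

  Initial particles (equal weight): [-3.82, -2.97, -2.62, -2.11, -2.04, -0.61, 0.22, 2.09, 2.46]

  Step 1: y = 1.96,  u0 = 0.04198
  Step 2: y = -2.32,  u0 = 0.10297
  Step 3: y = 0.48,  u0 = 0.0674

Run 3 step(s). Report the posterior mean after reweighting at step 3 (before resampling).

post_mean = 2.0900

step 1: w=[0.0000, 0.0000, 0.0000, 0.0000, 0.0000, 0.0000, 0.0077, 0.5784, 0.4139]  mean=2.2287  Neff=1.9766  idx=[7, 7, 7, 7, 7, 8, 8, 8, 8]
step 2: w=[0.1988, 0.1988, 0.1988, 0.1988, 0.1988, 0.0015, 0.0015, 0.0015, 0.0015]  mean=2.0922  Neff=5.0605  idx=[0, 1, 1, 2, 2, 3, 3, 4, 4]
step 3: w=[0.1111, 0.1111, 0.1111, 0.1111, 0.1111, 0.1111, 0.1111, 0.1111, 0.1111]  mean=2.0900  Neff=9.0000  idx=[0, 1, 2, 3, 4, 5, 6, 7, 8]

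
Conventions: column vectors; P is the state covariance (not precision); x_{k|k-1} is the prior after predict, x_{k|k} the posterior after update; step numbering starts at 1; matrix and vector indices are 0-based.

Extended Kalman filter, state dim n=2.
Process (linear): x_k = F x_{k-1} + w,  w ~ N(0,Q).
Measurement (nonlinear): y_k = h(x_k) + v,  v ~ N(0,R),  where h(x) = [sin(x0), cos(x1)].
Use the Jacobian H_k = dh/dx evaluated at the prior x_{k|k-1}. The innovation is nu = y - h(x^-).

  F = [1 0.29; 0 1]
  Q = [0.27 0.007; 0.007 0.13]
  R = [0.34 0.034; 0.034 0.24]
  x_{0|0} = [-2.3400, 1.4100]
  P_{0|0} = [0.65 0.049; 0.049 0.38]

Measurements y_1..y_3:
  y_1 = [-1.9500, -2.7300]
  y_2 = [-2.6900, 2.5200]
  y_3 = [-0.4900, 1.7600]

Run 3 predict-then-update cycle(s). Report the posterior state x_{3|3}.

step 1: x^-=[-1.9311, 1.4100]  P^-=[0.9804 0.1662; 0.1662 0.5100]  H_jac=[-0.3526 0.0000; 0.0000 -0.9871]  S=[0.4619 0.0918; 0.0918 0.7369]  K=[-0.7220 -0.1326; 0.0092 -0.6843]  nu=[-1.0142, -2.8901]  x^+=[-0.8155, 3.3783]  P^+=[0.7091 0.0571; 0.0571 0.1661]
step 2: x^-=[0.1642, 3.3783]  P^-=[1.0262 0.1123; 0.1123 0.2961]  H_jac=[0.9865 0.0000; 0.0000 0.2345]  S=[1.3387 0.0600; 0.0600 0.2563]  K=[0.7596 -0.0750; 0.0713 0.2542]  nu=[-2.8535, 3.4921]  x^+=[-2.2651, 4.0625]  P^+=[0.2592 0.0334; 0.0334 0.2705]
step 3: x^-=[-1.0870, 4.0625]  P^-=[0.5713 0.1188; 0.1188 0.4005]  H_jac=[0.4651 0.0000; 0.0000 0.7961]  S=[0.4636 0.0780; 0.0780 0.4939]  K=[0.5557 0.1038; 0.0109 0.6439]  nu=[0.3952, 2.3651]  x^+=[-0.6220, 5.5897]  P^+=[0.4138 0.0550; 0.0550 0.1946]

x_post = [-0.6220, 5.5897]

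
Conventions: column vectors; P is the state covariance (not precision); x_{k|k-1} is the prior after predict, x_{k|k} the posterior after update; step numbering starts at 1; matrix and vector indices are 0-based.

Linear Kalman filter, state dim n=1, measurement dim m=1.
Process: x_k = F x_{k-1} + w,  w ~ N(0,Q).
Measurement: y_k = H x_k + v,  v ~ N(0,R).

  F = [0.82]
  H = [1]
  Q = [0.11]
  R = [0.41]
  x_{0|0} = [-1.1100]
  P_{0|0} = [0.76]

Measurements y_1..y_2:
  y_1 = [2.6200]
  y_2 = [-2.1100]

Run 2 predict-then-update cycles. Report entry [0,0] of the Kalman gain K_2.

K[0,0] = 0.4024

step 1: x^-=[-0.9102]  P^-=[0.6210]  S=[1.0310]  K=[0.6023]  nu=[3.5302]  x^+=[1.2162]  P^+=[0.2470]
step 2: x^-=[0.9973]  P^-=[0.2761]  S=[0.6861]  K=[0.4024]  nu=[-3.1073]  x^+=[-0.2530]  P^+=[0.1650]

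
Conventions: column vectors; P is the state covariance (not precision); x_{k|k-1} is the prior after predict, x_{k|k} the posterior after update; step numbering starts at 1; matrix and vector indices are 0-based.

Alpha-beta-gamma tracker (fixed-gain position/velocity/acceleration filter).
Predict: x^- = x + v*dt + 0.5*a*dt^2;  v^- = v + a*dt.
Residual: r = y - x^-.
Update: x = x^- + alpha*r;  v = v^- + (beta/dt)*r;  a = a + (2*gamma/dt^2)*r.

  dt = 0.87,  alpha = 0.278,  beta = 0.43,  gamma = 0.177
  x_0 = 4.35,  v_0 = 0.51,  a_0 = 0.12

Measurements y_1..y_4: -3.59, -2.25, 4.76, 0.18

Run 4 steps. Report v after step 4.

v_post = 2.9461

step 1: x_pred=4.8391  r=-8.4291  x^+=2.4958  v^+=-3.5517  a^+=-3.8223
step 2: x_pred=-2.0407  r=-0.2093  x^+=-2.0989  v^+=-6.9805  a^+=-3.9202
step 3: x_pred=-9.6555  r=14.4155  x^+=-5.6480  v^+=-3.2661  a^+=2.8220
step 4: x_pred=-7.4216  r=7.6016  x^+=-5.3084  v^+=2.9461  a^+=6.3772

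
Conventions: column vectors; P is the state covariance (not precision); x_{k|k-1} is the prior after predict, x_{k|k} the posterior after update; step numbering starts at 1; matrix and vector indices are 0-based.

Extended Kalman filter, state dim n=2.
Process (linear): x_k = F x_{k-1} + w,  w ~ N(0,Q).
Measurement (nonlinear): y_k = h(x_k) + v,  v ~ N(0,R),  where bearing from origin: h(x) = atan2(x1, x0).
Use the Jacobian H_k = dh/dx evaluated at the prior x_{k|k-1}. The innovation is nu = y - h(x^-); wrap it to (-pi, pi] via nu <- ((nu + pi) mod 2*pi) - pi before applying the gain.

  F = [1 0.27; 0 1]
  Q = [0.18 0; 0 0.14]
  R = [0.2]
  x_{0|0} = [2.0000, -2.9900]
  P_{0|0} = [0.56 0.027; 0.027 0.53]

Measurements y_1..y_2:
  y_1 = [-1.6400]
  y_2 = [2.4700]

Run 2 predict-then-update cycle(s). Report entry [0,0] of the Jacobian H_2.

step 1: x^-=[1.1927, -2.9900]  P^-=[0.7932 0.1701; 0.1701 0.6700]  H_jac=[0.2885 0.1151]  S=[0.2862]  K=[0.8681; 0.4409]  nu=[-0.4488]  x^+=[0.8031, -3.1879]  P^+=[0.5775 0.0606; 0.0606 0.6144]
step 2: x^-=[-0.0576, -3.1879]  P^-=[0.8350 0.2264; 0.2264 0.7544]  H_jac=[0.3136 -0.0057]  S=[0.2813]  K=[0.9262; 0.2372]  nu=[-2.2243]  x^+=[-2.1178, -3.7155]  P^+=[0.5937 0.1646; 0.1646 0.7385]

H_jac[0,0] = 0.3136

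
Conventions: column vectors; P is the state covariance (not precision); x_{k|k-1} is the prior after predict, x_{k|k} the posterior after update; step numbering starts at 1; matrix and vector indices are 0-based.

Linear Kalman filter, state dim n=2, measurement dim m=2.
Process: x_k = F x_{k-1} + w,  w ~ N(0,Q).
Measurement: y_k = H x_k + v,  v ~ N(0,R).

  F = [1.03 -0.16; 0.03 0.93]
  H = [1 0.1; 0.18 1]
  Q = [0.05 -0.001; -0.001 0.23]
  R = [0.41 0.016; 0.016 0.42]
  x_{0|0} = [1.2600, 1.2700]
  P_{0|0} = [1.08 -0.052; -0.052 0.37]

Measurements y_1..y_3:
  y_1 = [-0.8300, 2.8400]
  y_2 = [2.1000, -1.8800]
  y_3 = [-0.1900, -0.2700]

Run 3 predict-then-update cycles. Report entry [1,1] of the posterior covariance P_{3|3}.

step 1: x^-=[1.0946, 1.2189]  P^-=[1.2224 -0.0722; -0.0722 0.5481]  S=[1.6234 0.2173; 0.2173 0.9817]  K=[0.7506 -0.0156; -0.0863 0.5642]  nu=[-2.0465, 1.4241]  x^+=[-0.4637, 2.1988]  P^+=[0.3126 -0.0508; -0.0508 0.2447]
step 2: x^-=[-0.8295, 2.0310]  P^-=[0.4046 -0.0762; -0.0762 0.4391]  S=[0.8038 0.0552; 0.0552 0.8448]  K=[0.4964 -0.0364; -0.0751 0.5084]  nu=[2.7264, -3.7617]  x^+=[0.6609, -0.0863]  P^+=[0.2074 -0.0447; -0.0447 0.2204]
step 3: x^-=[0.6945, -0.0604]  P^-=[0.2904 -0.0700; -0.0700 0.4183]  S=[0.6906 0.0389; 0.0389 0.8225]  K=[0.4127 -0.0410; -0.0687 0.4965]  nu=[-0.8785, -0.3346]  x^+=[0.3457, -0.1662]  P^+=[0.1727 -0.0417; -0.0417 0.2149]

P_post[1,1] = 0.2149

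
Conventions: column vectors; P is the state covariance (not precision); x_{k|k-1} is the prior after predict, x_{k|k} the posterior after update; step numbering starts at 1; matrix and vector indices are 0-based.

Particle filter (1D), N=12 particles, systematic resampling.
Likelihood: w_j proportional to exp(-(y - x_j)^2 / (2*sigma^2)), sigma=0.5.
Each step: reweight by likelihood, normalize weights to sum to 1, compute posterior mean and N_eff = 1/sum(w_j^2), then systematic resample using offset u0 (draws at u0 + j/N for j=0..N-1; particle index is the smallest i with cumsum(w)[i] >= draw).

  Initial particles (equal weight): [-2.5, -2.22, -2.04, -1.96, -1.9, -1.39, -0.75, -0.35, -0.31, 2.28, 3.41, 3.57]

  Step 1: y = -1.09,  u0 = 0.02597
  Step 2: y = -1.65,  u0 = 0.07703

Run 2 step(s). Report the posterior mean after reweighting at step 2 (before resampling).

step 1: w=[0.0062, 0.0258, 0.0546, 0.0731, 0.0894, 0.2775, 0.2637, 0.1111, 0.0984, 0.0000, 0.0000, 0.0000]  mean=-1.1506  Neff=5.3877  idx=[1, 3, 4, 5, 5, 5, 5, 6, 6, 6, 7, 8]
step 2: w=[0.0819, 0.1293, 0.1383, 0.1369, 0.1369, 0.1369, 0.1369, 0.0310, 0.0310, 0.0310, 0.0053, 0.0043]  mean=-1.5324  Neff=8.2983  idx=[0, 1, 2, 2, 3, 4, 4, 5, 5, 6, 7, 10]

post_mean = -1.5324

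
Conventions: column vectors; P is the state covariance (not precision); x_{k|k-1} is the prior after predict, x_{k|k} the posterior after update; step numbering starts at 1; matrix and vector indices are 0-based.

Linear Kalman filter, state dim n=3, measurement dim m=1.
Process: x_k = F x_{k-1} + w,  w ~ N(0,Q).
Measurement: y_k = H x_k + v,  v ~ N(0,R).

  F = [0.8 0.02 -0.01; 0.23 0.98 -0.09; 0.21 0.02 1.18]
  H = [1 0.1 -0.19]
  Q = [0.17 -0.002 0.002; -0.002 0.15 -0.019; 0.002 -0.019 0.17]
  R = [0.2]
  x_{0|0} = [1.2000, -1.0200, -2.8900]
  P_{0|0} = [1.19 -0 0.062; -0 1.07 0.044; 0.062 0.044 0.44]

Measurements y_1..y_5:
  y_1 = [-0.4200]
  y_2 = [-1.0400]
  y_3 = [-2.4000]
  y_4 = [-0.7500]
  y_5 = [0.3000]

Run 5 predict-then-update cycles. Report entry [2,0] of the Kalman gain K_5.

K[2,0] = -1.0252

step 1: x^-=[0.9685, -0.4635, -3.1786]  P^-=[0.9311 0.2332 0.2566; 0.2332 1.2338 0.0792; 0.2566 0.0792 0.8684]  S=[1.1209]  K=[0.8080; 0.3047; 0.0888]  nu=[-1.9461]  x^+=[-0.6039, -1.0565, -3.3514]  P^+=[0.1993 -0.0427 0.1762; -0.0427 1.1297 0.0489; 0.1762 0.0489 0.8595]
step 2: x^-=[-0.4707, -0.8726, -4.1026]  P^-=[0.2939 0.0102 0.1920; 0.0102 1.2173 0.0134; 0.1920 0.0134 1.4653]  S=[0.4875]  K=[0.5301; 0.2654; -0.1744]  nu=[-1.2615]  x^+=[-1.1394, -1.2075, -3.8825]  P^+=[0.1569 -0.0584 0.2371; -0.0584 1.1830 0.0360; 0.2371 0.0360 1.4505]
step 3: x^-=[-0.8969, -1.0960, -4.8448]  P^-=[0.2654 -0.0127 0.2347; -0.0127 1.2637 -0.0532; 0.2347 -0.0532 2.3158]  S=[0.4719]  K=[0.4651; 0.2623; -0.4463]  nu=[-2.3140]  x^+=[-1.9732, -1.7029, -3.8121]  P^+=[0.1633 -0.0703 0.3327; -0.0703 1.2312 0.0021; 0.3327 0.0021 2.2218]
step 4: x^-=[-1.5745, -1.7796, -4.9467]  P^-=[0.2676 -0.0260 0.3157; -0.0260 1.3133 -0.1513; 0.3157 -0.1513 3.4357]  S=[0.4854]  K=[0.4225; 0.2763; -0.7257]  nu=[0.0626]  x^+=[-1.5481, -1.7623, -4.9921]  P^+=[0.1810 -0.0826 0.4645; -0.0826 1.2763 -0.0540; 0.4645 -0.0540 3.1801]
step 5: x^-=[-1.2238, -1.6338, -6.2510]  P^-=[0.2766 -0.0399 0.4300; -0.0399 1.3641 -0.2854; 0.4300 -0.2854 4.8334]  S=[0.5042]  K=[0.3787; 0.2990; -1.0252]  nu=[0.4995]  x^+=[-1.0346, -1.4845, -6.7631]  P^+=[0.2043 -0.0970 0.6257; -0.0970 1.3190 -0.1309; 0.6257 -0.1309 4.3034]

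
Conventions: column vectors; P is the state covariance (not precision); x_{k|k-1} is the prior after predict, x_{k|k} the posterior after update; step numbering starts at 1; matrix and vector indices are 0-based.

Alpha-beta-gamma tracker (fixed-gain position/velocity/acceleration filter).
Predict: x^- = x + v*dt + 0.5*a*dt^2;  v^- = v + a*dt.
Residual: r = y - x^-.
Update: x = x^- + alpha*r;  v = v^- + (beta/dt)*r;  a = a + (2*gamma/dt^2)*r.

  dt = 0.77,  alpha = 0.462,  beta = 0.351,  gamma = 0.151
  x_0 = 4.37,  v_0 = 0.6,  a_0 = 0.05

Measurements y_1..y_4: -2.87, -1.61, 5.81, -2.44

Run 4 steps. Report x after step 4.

x_post = -2.3369

step 1: x_pred=4.8468  r=-7.7168  x^+=1.2817  v^+=-2.8792  a^+=-3.8806
step 2: x_pred=-2.0857  r=0.4757  x^+=-1.8659  v^+=-5.6504  a^+=-3.6383
step 3: x_pred=-7.2953  r=13.1053  x^+=-1.2407  v^+=-2.4779  a^+=3.0370
step 4: x_pred=-2.2484  r=-0.1916  x^+=-2.3369  v^+=-0.2268  a^+=2.9394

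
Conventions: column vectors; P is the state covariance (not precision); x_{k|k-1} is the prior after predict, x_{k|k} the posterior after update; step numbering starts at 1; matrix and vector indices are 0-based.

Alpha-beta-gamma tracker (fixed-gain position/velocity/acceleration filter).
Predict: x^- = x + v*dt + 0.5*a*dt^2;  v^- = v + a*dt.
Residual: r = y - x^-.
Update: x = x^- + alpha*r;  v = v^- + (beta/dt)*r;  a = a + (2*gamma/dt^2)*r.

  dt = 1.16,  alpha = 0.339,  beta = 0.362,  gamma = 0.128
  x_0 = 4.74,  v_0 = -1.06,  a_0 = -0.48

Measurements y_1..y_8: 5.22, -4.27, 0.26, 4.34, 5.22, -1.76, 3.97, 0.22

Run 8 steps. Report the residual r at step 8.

step 1: x_pred=3.1875  r=2.0325  x^+=3.8765  v^+=-0.9825  a^+=-0.0933
step 2: x_pred=2.6740  r=-6.9440  x^+=0.3200  v^+=-3.2578  a^+=-1.4144
step 3: x_pred=-4.4106  r=4.6706  x^+=-2.8273  v^+=-3.4409  a^+=-0.5258
step 4: x_pred=-7.1725  r=11.5125  x^+=-3.2698  v^+=-0.4582  a^+=1.6644
step 5: x_pred=-2.6814  r=7.9014  x^+=-0.0028  v^+=3.9384  a^+=3.1677
step 6: x_pred=6.6969  r=-8.4569  x^+=3.8300  v^+=4.9737  a^+=1.5588
step 7: x_pred=10.6482  r=-6.6782  x^+=8.3843  v^+=4.6978  a^+=0.2882
step 8: x_pred=14.0277  r=-13.8077  x^+=9.3469  v^+=0.7232  a^+=-2.3387

resid = -13.8077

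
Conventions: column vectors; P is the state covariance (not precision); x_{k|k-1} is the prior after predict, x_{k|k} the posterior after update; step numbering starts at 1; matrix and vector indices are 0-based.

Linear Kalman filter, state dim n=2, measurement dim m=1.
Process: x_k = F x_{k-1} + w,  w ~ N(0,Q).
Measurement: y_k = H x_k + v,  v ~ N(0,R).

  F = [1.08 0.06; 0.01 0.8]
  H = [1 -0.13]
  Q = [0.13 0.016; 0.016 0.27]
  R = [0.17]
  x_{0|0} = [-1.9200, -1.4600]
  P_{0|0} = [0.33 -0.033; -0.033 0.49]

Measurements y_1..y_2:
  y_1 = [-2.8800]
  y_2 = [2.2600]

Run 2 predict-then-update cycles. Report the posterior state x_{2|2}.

x_post = [0.1887, -0.7563]

step 1: x^-=[-2.1612, -1.1872]  P^-=[0.5124 0.0146; 0.0146 0.5831]  S=[0.6885]  K=[0.7415; -0.0890]  nu=[-0.8731]  x^+=[-2.8086, -1.1095]  P^+=[0.1339 0.0600; 0.0600 0.5777]
step 2: x^-=[-3.0999, -0.9157]  P^-=[0.2960 0.0970; 0.0970 0.6407]  S=[0.4516]  K=[0.6275; 0.0304]  nu=[5.2409]  x^+=[0.1887, -0.7563]  P^+=[0.1182 0.0884; 0.0884 0.6403]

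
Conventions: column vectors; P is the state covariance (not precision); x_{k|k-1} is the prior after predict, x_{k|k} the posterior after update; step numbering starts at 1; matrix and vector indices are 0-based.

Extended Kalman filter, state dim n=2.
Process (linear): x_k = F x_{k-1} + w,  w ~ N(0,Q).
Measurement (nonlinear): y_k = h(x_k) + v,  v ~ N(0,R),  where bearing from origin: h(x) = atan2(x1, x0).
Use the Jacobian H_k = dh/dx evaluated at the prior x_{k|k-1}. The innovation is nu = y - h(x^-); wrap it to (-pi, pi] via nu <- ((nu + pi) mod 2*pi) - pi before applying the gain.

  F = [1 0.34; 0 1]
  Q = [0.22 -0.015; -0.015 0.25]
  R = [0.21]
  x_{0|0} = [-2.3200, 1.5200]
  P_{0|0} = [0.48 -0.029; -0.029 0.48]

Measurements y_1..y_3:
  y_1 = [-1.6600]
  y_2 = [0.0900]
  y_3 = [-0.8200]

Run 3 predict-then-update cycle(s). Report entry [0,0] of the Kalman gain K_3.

step 1: x^-=[-1.8032, 1.5200]  P^-=[0.7358 0.1192; 0.1192 0.7300]  H_jac=[-0.2733 -0.3242]  S=[0.3628]  K=[-0.6607; -0.7421]  nu=[2.1820]  x^+=[-3.2449, -0.0993]  P^+=[0.5774 -0.0587; -0.0587 0.5302]
step 2: x^-=[-3.2787, -0.0993]  P^-=[0.8187 0.1066; 0.1066 0.7802]  H_jac=[0.0092 -0.3047]  S=[0.2819]  K=[-0.0884; -0.8398]  nu=[-3.0819]  x^+=[-3.0063, 2.4889]  P^+=[0.8165 0.0856; 0.0856 0.5814]
step 3: x^-=[-2.1601, 2.4889]  P^-=[1.1620 0.2683; 0.2683 0.8314]  H_jac=[-0.2292 -0.1989]  S=[0.3284]  K=[-0.9734; -0.6908]  nu=[-3.1056]  x^+=[0.8630, 4.6342]  P^+=[0.8508 0.0475; 0.0475 0.6747]

K[0,0] = -0.9734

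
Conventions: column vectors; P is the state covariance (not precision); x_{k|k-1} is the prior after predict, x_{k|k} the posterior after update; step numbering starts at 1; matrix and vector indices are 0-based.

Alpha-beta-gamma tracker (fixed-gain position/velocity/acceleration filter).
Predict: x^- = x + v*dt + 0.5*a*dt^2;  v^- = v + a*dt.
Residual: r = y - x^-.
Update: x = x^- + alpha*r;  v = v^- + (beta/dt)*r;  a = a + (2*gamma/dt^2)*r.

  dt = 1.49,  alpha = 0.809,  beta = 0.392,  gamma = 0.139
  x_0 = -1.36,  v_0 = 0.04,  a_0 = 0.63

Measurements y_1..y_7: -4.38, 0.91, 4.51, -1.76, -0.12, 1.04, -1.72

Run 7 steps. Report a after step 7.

step 1: x_pred=-0.6011  r=-3.7789  x^+=-3.6582  v^+=-0.0155  a^+=0.1568
step 2: x_pred=-3.5072  r=4.4172  x^+=0.0663  v^+=1.3803  a^+=0.7099
step 3: x_pred=2.9110  r=1.5990  x^+=4.2046  v^+=2.8587  a^+=0.9102
step 4: x_pred=9.4744  r=-11.2344  x^+=0.3858  v^+=1.2592  a^+=-0.4966
step 5: x_pred=1.7108  r=-1.8308  x^+=0.2297  v^+=0.0376  a^+=-0.7259
step 6: x_pred=-0.5200  r=1.5600  x^+=0.7420  v^+=-0.6335  a^+=-0.5305
step 7: x_pred=-0.7908  r=-0.9292  x^+=-1.5425  v^+=-1.6684  a^+=-0.6469

a_post = -0.6469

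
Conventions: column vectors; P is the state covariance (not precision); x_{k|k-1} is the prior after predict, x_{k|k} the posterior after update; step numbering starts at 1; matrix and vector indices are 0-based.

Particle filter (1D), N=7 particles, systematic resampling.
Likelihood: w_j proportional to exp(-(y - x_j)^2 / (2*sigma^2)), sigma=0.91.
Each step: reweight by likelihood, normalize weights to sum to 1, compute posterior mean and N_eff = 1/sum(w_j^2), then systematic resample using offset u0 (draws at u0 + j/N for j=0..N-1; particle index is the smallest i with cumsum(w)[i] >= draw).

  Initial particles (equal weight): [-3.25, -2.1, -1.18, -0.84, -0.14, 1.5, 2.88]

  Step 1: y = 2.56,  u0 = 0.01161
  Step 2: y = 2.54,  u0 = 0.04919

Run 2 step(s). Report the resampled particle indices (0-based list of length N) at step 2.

resampled_idx = [0, 1, 3, 4, 4, 5, 6]

step 1: w=[0.0000, 0.0000, 0.0001, 0.0006, 0.0084, 0.3473, 0.6435]  mean=2.3724  Neff=1.8699  idx=[5, 5, 5, 6, 6, 6, 6]
step 2: w=[0.0984, 0.0984, 0.0984, 0.1762, 0.1762, 0.1762, 0.1762]  mean=2.4728  Neff=6.5250  idx=[0, 1, 3, 4, 4, 5, 6]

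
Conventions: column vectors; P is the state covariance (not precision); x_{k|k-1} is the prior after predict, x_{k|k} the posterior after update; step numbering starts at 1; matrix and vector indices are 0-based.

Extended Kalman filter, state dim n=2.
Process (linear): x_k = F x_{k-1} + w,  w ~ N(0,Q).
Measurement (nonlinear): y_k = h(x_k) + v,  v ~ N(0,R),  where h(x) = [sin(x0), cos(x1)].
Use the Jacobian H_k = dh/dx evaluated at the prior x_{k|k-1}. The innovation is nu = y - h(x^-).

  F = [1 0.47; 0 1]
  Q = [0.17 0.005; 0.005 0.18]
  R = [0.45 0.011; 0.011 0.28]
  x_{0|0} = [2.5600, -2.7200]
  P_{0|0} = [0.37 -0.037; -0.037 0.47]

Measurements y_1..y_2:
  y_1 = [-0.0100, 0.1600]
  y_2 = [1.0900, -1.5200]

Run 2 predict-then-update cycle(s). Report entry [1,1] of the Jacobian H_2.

H_jac[1,1] = 0.8859

step 1: x^-=[1.2816, -2.7200]  P^-=[0.6090 0.1889; 0.1889 0.6500]  H_jac=[0.2852 0.0000; 0.0000 0.4092]  S=[0.4995 0.0330; 0.0330 0.3888]  K=[0.3364 0.1702; 0.0629 0.6787]  nu=[-0.9685, 1.0724]  x^+=[1.1383, -2.0531]  P^+=[0.5375 0.1255; 0.1255 0.4661]
step 2: x^-=[0.1733, -2.0531]  P^-=[0.9284 0.3496; 0.3496 0.6461]  H_jac=[0.9850 0.0000; 0.0000 0.8859]  S=[1.3508 0.3160; 0.3160 0.7871]  K=[0.6456 0.1342; 0.0935 0.6897]  nu=[0.9175, -1.0562]  x^+=[0.6239, -2.6957]  P^+=[0.2964 0.0504; 0.0504 0.2191]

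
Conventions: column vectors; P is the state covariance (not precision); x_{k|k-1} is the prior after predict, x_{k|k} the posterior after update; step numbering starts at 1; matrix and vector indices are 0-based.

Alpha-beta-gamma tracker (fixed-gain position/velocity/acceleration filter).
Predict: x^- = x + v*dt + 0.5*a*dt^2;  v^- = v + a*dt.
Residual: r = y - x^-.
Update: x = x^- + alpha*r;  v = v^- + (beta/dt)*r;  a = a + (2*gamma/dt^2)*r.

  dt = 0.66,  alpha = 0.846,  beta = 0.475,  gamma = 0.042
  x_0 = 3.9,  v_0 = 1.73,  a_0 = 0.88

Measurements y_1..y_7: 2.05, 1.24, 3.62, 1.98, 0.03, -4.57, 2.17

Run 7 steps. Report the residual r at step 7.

resid = 9.3909

step 1: x_pred=5.2335  r=-3.1835  x^+=2.5403  v^+=0.0197  a^+=0.2661
step 2: x_pred=2.6112  r=-1.3712  x^+=1.4512  v^+=-0.7915  a^+=0.0017
step 3: x_pred=0.9291  r=2.6909  x^+=3.2056  v^+=1.1462  a^+=0.5206
step 4: x_pred=4.0755  r=-2.0955  x^+=2.3027  v^+=-0.0183  a^+=0.1165
step 5: x_pred=2.3160  r=-2.2860  x^+=0.3820  v^+=-1.5866  a^+=-0.3243
step 6: x_pred=-0.7358  r=-3.8342  x^+=-3.9795  v^+=-4.5602  a^+=-1.0637
step 7: x_pred=-7.2209  r=9.3909  x^+=0.7238  v^+=1.4964  a^+=0.7472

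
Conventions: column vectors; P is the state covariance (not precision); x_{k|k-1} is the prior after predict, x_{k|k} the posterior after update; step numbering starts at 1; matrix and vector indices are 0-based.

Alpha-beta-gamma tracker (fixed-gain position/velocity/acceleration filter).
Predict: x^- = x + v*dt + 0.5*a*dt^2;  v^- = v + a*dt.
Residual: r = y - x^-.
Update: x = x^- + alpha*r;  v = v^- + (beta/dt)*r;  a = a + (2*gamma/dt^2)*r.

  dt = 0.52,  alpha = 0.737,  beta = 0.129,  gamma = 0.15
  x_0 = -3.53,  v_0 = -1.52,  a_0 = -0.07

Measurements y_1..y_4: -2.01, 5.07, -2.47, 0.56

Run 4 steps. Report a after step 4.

step 1: x_pred=-4.3299  r=2.3199  x^+=-2.6201  v^+=-0.9809  a^+=2.5038
step 2: x_pred=-2.7917  r=7.8617  x^+=3.0024  v^+=2.2714  a^+=11.2261
step 3: x_pred=5.7013  r=-8.1713  x^+=-0.3210  v^+=6.0818  a^+=2.1603
step 4: x_pred=3.1337  r=-2.5737  x^+=1.2369  v^+=6.5667  a^+=-0.6951

a_post = -0.6951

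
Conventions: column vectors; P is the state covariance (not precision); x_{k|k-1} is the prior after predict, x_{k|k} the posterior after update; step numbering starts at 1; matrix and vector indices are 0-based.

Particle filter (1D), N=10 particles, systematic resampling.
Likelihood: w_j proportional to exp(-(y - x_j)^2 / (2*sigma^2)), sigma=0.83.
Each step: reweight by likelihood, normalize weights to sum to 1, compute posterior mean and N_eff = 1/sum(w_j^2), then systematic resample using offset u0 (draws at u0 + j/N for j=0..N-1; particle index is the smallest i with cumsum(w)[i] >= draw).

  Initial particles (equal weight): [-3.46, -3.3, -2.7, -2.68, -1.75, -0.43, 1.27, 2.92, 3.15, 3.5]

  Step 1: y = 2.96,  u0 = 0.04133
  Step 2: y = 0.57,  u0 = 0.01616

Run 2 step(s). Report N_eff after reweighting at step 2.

step 1: w=[0.0000, 0.0000, 0.0000, 0.0000, 0.0000, 0.0001, 0.0433, 0.3434, 0.3350, 0.2783]  mean=3.0868  Neff=3.2316  idx=[6, 7, 7, 7, 8, 8, 8, 9, 9, 9]
step 2: w=[0.8926, 0.0231, 0.0231, 0.0231, 0.0102, 0.0102, 0.0102, 0.0025, 0.0025, 0.0025]  mean=1.4586  Neff=1.2521  idx=[0, 0, 0, 0, 0, 0, 0, 0, 0, 2]

N_eff = 1.2521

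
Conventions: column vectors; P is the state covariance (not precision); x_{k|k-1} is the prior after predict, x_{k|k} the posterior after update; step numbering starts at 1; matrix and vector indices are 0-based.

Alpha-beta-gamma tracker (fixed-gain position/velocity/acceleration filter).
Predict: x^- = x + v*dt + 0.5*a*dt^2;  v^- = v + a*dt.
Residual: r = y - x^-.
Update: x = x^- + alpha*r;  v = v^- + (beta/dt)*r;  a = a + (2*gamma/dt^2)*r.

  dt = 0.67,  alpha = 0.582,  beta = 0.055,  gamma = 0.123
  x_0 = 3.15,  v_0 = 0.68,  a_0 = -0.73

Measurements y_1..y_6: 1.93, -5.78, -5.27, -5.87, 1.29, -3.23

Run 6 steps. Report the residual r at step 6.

resid = 8.2358

step 1: x_pred=3.4418  r=-1.5118  x^+=2.5619  v^+=0.0668  a^+=-1.5584
step 2: x_pred=2.2569  r=-8.0369  x^+=-2.4206  v^+=-1.6371  a^+=-5.9627
step 3: x_pred=-4.8558  r=-0.4142  x^+=-5.0969  v^+=-5.6661  a^+=-6.1897
step 4: x_pred=-10.2824  r=4.4124  x^+=-7.7144  v^+=-9.4510  a^+=-3.7717
step 5: x_pred=-14.8931  r=16.1831  x^+=-5.4745  v^+=-10.6496  a^+=5.0968
step 6: x_pred=-11.4658  r=8.2358  x^+=-6.6726  v^+=-6.5586  a^+=9.6100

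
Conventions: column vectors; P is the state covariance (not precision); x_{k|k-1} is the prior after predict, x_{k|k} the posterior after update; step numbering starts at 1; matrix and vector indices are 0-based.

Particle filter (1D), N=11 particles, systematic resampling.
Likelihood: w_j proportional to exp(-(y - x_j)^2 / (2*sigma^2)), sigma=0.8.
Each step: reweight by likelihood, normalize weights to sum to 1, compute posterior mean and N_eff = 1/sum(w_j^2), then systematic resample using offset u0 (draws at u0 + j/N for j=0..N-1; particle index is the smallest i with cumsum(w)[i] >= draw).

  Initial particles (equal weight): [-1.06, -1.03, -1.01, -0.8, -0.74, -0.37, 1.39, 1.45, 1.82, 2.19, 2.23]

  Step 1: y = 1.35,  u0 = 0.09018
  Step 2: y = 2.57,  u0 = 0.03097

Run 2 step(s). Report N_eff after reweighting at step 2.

step 1: w=[0.0026, 0.0029, 0.0031, 0.0065, 0.0079, 0.0239, 0.2407, 0.2391, 0.2028, 0.1389, 0.1316]  mean=1.6192  Neff=5.1668  idx=[6, 6, 6, 7, 7, 8, 8, 8, 9, 10, 10]
step 2: w=[0.0525, 0.0525, 0.0525, 0.0585, 0.0585, 0.1004, 0.1004, 0.1004, 0.1392, 0.1424, 0.1424]  mean=1.8773  Neff=9.4926  idx=[0, 2, 3, 5, 6, 7, 8, 8, 9, 9, 10]

N_eff = 9.4926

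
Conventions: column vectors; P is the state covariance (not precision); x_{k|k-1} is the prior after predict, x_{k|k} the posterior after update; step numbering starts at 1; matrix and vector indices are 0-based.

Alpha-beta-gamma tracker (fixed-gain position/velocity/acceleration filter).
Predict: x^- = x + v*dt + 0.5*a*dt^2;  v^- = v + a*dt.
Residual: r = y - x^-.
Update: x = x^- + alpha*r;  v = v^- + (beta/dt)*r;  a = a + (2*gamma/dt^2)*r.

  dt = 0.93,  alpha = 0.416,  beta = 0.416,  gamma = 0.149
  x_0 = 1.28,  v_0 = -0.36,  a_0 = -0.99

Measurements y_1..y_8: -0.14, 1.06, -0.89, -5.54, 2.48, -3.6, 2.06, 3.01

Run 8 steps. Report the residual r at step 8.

step 1: x_pred=0.5171  r=-0.6571  x^+=0.2437  v^+=-1.5746  a^+=-1.2164
step 2: x_pred=-1.7467  r=2.8067  x^+=-0.5791  v^+=-1.4504  a^+=-0.2494
step 3: x_pred=-2.0358  r=1.1458  x^+=-1.5592  v^+=-1.1698  a^+=0.1454
step 4: x_pred=-2.5841  r=-2.9559  x^+=-3.8138  v^+=-2.3567  a^+=-0.8730
step 5: x_pred=-6.3830  r=8.8630  x^+=-2.6960  v^+=0.7959  a^+=2.1807
step 6: x_pred=-1.0127  r=-2.5873  x^+=-2.0890  v^+=1.6667  a^+=1.2893
step 7: x_pred=0.0186  r=2.0414  x^+=0.8678  v^+=3.7789  a^+=1.9927
step 8: x_pred=5.2439  r=-2.2339  x^+=4.3146  v^+=4.6328  a^+=1.2230

resid = -2.2339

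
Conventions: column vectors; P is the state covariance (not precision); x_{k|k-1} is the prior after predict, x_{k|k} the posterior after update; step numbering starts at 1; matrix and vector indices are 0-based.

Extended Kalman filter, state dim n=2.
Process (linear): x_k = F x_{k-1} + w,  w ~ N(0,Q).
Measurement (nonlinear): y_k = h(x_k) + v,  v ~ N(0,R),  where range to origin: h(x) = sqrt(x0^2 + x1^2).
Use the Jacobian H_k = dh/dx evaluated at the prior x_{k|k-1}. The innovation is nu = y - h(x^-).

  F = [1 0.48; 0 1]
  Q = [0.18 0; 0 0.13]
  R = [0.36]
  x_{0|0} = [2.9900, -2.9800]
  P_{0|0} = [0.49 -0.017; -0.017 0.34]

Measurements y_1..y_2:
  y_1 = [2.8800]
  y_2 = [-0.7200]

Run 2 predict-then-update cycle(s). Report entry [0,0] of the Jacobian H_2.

step 1: x^-=[1.5596, -2.9800]  P^-=[0.7320 0.1462; 0.1462 0.4700]  H_jac=[0.4637 -0.8860]  S=[0.7662]  K=[0.2739; -0.4550]  nu=[-0.4834]  x^+=[1.4272, -2.7600]  P^+=[0.6745 0.2417; 0.2417 0.3114]
step 2: x^-=[0.1023, -2.7600]  P^-=[1.1583 0.3912; 0.3912 0.4414]  H_jac=[0.0371 -0.9993]  S=[0.7734]  K=[-0.4499; -0.5516]  nu=[-3.4819]  x^+=[1.6690, -0.8395]  P^+=[1.0017 0.1992; 0.1992 0.2061]

H_jac[0,0] = 0.0371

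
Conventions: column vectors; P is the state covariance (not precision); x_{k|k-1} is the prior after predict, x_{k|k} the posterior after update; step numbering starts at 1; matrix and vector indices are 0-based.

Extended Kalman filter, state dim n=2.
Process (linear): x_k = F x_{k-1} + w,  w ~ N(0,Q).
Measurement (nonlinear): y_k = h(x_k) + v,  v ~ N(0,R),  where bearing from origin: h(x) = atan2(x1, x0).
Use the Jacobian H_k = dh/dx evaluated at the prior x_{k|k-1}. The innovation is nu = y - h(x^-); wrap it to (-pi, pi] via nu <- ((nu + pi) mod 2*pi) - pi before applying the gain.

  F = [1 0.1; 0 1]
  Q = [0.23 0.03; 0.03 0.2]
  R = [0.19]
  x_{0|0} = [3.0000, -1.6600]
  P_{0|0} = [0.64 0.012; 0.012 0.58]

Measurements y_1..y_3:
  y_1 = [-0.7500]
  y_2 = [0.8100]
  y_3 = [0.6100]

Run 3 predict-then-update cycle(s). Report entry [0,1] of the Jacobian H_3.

H_jac[0,1] = 0.2745

step 1: x^-=[2.8340, -1.6600]  P^-=[0.8782 0.1000; 0.1000 0.7800]  H_jac=[0.1539 0.2627]  S=[0.2727]  K=[0.5919; 0.8078]  nu=[-0.2201]  x^+=[2.7037, -1.8378]  P^+=[0.7827 -0.0304; -0.0304 0.6020]
step 2: x^-=[2.5199, -1.8378]  P^-=[1.0126 0.0598; 0.0598 0.8020]  H_jac=[0.1889 0.2590]  S=[0.2858]  K=[0.7235; 0.7664]  nu=[1.4401]  x^+=[3.5619, -0.7341]  P^+=[0.8630 -0.0987; -0.0987 0.6341]
step 3: x^-=[3.4885, -0.7341]  P^-=[1.0796 -0.0053; -0.0053 0.8341]  H_jac=[0.0578 0.2745]  S=[0.2563]  K=[0.2377; 0.8922]  nu=[0.8174]  x^+=[3.6828, -0.0048]  P^+=[1.0651 -0.0596; -0.0596 0.6301]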